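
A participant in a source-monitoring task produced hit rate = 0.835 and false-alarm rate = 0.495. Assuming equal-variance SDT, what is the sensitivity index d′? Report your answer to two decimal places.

d′ = 0.99

z(H) = z(0.835) = 0.9741
z(FA) = z(0.495) = -0.0125
d' = z(H) − z(FA) = 0.9741 − (-0.0125) = 0.9866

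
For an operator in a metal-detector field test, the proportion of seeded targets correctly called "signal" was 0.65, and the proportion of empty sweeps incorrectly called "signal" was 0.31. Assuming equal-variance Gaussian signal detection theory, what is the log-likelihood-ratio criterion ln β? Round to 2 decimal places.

z(0.65) = 0.385, z(0.31) = -0.496
ln β = −½·[z(H)² − z(FA)²] = −0.5 × (0.148 − 0.246) = 0.049

ln β = 0.05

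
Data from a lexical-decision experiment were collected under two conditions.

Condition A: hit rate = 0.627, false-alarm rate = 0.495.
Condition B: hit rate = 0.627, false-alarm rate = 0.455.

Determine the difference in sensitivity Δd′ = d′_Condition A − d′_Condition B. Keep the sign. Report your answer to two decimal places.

Δd′ = -0.10

Condition A: z(0.627) = 0.324, z(0.495) = -0.013, d' = 0.337
Condition B: z(0.627) = 0.324, z(0.455) = -0.113, d' = 0.437
Δd' = d'_Condition A − d'_Condition B = 0.337 − 0.437 = -0.100
Condition B has the higher sensitivity.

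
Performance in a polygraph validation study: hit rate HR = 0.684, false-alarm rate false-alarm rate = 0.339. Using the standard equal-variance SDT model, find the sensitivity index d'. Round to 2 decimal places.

z(H) = z(0.684) = 0.479
z(FA) = z(0.339) = -0.415
d' = z(H) − z(FA) = 0.479 − (-0.415) = 0.894

d' = 0.89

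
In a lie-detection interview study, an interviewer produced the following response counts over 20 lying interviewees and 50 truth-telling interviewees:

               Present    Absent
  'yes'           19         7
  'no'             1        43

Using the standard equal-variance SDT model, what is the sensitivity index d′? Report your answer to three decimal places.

H = 19/20 = 0.9500
FA = 7/50 = 0.1400
z(H) = z(0.9500) = 1.6449
z(FA) = z(0.1400) = -1.0803
d' = z(H) − z(FA) = 1.6449 − (-1.0803) = 2.7252

d′ = 2.725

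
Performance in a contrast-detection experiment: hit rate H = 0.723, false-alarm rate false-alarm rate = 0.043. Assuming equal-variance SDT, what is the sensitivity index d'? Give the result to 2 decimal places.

Φ⁻¹(H) = 0.592
Φ⁻¹(FA) = -1.717
d' = z(H) − z(FA) = 0.592 − (-1.717) = 2.309

d' = 2.31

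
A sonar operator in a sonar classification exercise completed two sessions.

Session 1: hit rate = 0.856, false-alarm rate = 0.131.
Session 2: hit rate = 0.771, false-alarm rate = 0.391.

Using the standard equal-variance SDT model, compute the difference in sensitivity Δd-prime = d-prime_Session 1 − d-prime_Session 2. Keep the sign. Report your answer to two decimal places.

Δd-prime = 1.17

Session 1: z(0.856) = 1.063, z(0.131) = -1.122, d' = 2.185
Session 2: z(0.771) = 0.742, z(0.391) = -0.277, d' = 1.019
Δd' = d'_Session 1 − d'_Session 2 = 2.185 − 1.019 = 1.166
Session 1 has the higher sensitivity.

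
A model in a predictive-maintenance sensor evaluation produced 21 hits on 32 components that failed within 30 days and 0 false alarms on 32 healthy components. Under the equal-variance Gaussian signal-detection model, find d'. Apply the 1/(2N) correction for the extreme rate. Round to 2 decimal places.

d' = 2.56

The false-alarm rate is 0/32 = 0, so apply the 1/(2N) correction: FA → 1/(2·32) = 0.01562.
z(H) = z(0.65625) = 0.402
z(FA) = z(0.01562) = -2.154
d' = 0.402 − (-2.154) = 2.556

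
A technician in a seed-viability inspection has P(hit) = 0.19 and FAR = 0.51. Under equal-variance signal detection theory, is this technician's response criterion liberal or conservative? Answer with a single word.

conservative

z(H) = -0.878, z(FA) = 0.025
c = −½·(z(H) + z(FA)) = 0.4265
c > 0 → conservative criterion (biased toward responding “no”).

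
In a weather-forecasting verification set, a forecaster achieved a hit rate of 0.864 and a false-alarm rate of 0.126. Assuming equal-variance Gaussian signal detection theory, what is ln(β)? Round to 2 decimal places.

ln β = 0.05

Φ⁻¹(0.864) = 1.098, Φ⁻¹(0.126) = -1.146
ln β = −½·[z(H)² − z(FA)²] = −0.5 × (1.206 − 1.313) = 0.0535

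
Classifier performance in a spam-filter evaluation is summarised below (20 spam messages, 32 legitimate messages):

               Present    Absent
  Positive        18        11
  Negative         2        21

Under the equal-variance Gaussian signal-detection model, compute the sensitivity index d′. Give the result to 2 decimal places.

d′ = 1.68

H = 18/20 = 0.9000
FA = 11/32 = 0.3438
z(H) = z(0.9000) = 1.2816
z(FA) = z(0.3438) = -0.4021
d' = z(H) − z(FA) = 1.2816 − (-0.4021) = 1.6837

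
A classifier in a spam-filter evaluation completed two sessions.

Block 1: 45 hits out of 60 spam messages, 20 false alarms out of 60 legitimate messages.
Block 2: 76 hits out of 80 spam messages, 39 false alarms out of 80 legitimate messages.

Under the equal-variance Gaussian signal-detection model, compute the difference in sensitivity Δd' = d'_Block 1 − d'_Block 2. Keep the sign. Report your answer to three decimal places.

Block 1: z(0.7500) = 0.6745, z(0.3333) = -0.4308, d' = 1.1053
Block 2: z(0.9500) = 1.6449, z(0.4875) = -0.0313, d' = 1.6762
Δd' = d'_Block 1 − d'_Block 2 = 1.1053 − 1.6762 = -0.5709
Block 2 has the higher sensitivity.

Δd' = -0.571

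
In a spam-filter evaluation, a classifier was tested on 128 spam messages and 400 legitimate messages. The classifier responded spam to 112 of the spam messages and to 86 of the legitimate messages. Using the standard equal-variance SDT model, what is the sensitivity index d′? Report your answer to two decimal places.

H = 112/128 = 0.8750
FA = 86/400 = 0.2150
Φ⁻¹(H) = Φ⁻¹(0.8750) = 1.1503
Φ⁻¹(FA) = Φ⁻¹(0.2150) = -0.7892
d' = z(H) − z(FA) = 1.1503 − (-0.7892) = 1.9395

d′ = 1.94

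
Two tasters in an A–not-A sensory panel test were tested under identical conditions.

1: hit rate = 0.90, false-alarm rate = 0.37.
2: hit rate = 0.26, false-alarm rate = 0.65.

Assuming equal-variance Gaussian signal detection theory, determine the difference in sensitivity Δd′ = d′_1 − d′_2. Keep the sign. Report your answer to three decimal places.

Δd′ = 2.642

1: z(0.90) = 1.2816, z(0.37) = -0.3319, d' = 1.6135
2: z(0.26) = -0.6433, z(0.65) = 0.3853, d' = -1.0286
Δd' = d'_1 − d'_2 = 1.6135 − (-1.0286) = 2.6421
1 has the higher sensitivity.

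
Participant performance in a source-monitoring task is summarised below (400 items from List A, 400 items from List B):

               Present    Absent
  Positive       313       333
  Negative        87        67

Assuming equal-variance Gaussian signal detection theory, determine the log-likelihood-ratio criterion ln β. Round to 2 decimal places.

ln β = 0.16

H = 313/400 = 0.7825
FA = 333/400 = 0.8325
z(0.7825) = 0.781, z(0.8325) = 0.964
ln β = −½·[z(H)² − z(FA)²] = −0.5 × (0.610 − 0.929) = 0.1595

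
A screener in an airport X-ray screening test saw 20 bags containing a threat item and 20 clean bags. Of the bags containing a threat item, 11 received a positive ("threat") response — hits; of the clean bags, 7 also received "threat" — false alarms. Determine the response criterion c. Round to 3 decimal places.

H = 11/20 = 0.5500
FA = 7/20 = 0.3500
z(H) = z(0.5500) = 0.1257
z(FA) = z(0.3500) = -0.3853
c = −½·[z(H) + z(FA)] = −0.5 × (0.1257 + (-0.3853)) = 0.1298
c > 0: the screener has a conservative response bias.

c = 0.130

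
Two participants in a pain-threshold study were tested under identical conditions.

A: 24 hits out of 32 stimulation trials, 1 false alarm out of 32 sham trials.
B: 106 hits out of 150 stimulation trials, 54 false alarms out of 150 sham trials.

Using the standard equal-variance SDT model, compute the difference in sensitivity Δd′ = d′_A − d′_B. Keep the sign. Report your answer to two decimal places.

Δd′ = 1.64

A: z(0.7500) = 0.674, z(0.0312) = -1.863, d' = 2.537
B: z(0.7067) = 0.544, z(0.3600) = -0.358, d' = 0.902
Δd' = d'_A − d'_B = 2.537 − 0.902 = 1.635
A has the higher sensitivity.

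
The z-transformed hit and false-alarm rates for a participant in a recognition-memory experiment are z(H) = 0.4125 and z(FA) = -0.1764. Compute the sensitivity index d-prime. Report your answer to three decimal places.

d' = z(H) − z(FA) = 0.4125 − (-0.1764) = 0.5889

d-prime = 0.589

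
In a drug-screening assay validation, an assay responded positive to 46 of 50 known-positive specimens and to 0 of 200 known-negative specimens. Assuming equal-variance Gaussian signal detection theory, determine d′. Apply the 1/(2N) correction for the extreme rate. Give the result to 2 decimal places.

The false-alarm rate is 0/200 = 0, so apply the 1/(2N) correction: FA → 1/(2·200) = 0.00250.
z(H) = z(0.92000) = 1.405
z(FA) = z(0.00250) = -2.807
d' = 1.405 − (-2.807) = 4.212

d′ = 4.21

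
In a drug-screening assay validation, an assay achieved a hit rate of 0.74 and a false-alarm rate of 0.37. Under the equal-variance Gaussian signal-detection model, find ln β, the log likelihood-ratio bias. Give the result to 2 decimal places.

z(H) = z(0.74) = 0.643
z(FA) = z(0.37) = -0.332
ln β = −½·[z(H)² − z(FA)²] = −0.5 × (0.413 − 0.110) = -0.1515

ln β = -0.15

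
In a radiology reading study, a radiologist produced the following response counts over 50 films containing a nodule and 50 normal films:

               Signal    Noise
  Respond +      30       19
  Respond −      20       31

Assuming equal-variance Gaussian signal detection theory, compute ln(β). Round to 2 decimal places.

H = 30/50 = 0.6000
FA = 19/50 = 0.3800
z(0.6000) = 0.253, z(0.3800) = -0.305
ln β = −½·[z(H)² − z(FA)²] = −0.5 × (0.064 − 0.093) = 0.0145

ln β = 0.01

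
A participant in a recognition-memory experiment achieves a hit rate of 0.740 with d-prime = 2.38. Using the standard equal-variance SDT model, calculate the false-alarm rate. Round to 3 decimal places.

false-alarm rate = 0.041

z(hit rate) = z(0.740) = 0.6433
z(FA) = z(H) − d' = 0.6433 − 2.38 = -1.7367
false-alarm rate = Φ(-1.7367) = 0.0412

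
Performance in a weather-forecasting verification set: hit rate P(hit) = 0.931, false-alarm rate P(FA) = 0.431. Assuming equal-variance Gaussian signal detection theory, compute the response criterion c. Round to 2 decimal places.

c = -0.65

z(H) = z(0.931) = 1.4833
z(FA) = z(0.431) = -0.1738
c = −½·[z(H) + z(FA)] = −0.5 × (1.4833 + (-0.1738)) = -0.65475
c < 0: the forecaster has a liberal response bias.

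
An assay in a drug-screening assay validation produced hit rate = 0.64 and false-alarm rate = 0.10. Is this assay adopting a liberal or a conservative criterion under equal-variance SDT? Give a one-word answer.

conservative

z(H) = 0.358, z(FA) = -1.282
c = −½·(z(H) + z(FA)) = 0.462
c > 0 → conservative criterion (biased toward responding “no”).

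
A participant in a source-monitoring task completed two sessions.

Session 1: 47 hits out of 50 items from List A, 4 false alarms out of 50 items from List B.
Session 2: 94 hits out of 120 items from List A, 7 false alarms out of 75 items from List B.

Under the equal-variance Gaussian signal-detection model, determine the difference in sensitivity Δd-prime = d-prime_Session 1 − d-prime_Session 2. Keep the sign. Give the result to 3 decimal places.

Session 1: z(0.9400) = 1.5548, z(0.0800) = -1.4051, d' = 2.9599
Session 2: z(0.7833) = 0.7834, z(0.0933) = -1.3207, d' = 2.1041
Δd' = d'_Session 1 − d'_Session 2 = 2.9599 − 2.1041 = 0.8558
Session 1 has the higher sensitivity.

Δd-prime = 0.856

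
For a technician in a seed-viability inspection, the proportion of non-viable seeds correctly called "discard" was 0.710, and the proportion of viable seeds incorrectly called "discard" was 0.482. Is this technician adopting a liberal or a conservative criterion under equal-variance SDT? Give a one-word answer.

liberal

z(H) = 0.553, z(FA) = -0.045
c = −½·(z(H) + z(FA)) = -0.254
c < 0 → liberal criterion (biased toward responding “yes”).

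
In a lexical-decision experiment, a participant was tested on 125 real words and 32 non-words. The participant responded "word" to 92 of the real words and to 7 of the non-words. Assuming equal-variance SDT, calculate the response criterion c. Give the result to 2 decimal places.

c = 0.07

H = 92/125 = 0.7360
FA = 7/32 = 0.2188
Φ⁻¹(H) = 0.6311
Φ⁻¹(FA) = -0.7763
c = −½·[z(H) + z(FA)] = −0.5 × (0.6311 + (-0.7763)) = 0.0726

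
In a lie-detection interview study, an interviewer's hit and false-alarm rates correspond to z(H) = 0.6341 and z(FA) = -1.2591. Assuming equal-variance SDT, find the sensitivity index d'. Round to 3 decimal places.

d' = z(H) − z(FA) = 0.6341 − (-1.2591) = 1.8932

d' = 1.893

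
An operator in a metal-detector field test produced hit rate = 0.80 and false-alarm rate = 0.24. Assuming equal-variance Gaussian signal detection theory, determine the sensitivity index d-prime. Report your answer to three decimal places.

d-prime = 1.548

z(H) = 0.8416
z(FA) = -0.7063
d' = z(H) − z(FA) = 0.8416 − (-0.7063) = 1.5479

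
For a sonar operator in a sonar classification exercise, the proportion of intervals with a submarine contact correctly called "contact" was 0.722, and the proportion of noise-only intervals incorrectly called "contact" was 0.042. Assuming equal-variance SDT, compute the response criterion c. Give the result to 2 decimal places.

z(H) = z(0.722) = 0.589
z(FA) = z(0.042) = -1.728
c = −½·[z(H) + z(FA)] = −0.5 × (0.589 + (-1.728)) = 0.5695

c = 0.57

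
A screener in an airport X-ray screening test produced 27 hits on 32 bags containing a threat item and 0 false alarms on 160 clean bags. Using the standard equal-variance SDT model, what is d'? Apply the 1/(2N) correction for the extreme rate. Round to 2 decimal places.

The false-alarm rate is 0/160 = 0, so apply the 1/(2N) correction: FA → 1/(2·160) = 0.00313.
z(H) = z(0.84375) = 1.010
z(FA) = z(0.00313) = -2.734
d' = 1.010 − (-2.734) = 3.744

d' = 3.74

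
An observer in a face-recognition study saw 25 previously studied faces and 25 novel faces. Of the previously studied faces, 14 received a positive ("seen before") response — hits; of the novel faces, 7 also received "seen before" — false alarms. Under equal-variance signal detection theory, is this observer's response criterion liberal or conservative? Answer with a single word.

z(H) = 0.151, z(FA) = -0.583
c = −½·(z(H) + z(FA)) = 0.216
c > 0 → conservative criterion (biased toward responding “no”).

conservative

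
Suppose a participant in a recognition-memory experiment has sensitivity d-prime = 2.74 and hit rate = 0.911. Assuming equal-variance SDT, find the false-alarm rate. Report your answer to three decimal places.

z(hit rate) = z(0.911) = 1.3469
z(FA) = z(H) − d' = 1.3469 − 2.74 = -1.3931
false-alarm rate = Φ(-1.3931) = 0.0818

false-alarm rate = 0.082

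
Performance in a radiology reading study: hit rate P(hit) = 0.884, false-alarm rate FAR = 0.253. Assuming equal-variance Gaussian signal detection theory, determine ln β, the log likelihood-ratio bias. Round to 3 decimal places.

z(H) = z(0.884) = 1.1952
z(FA) = z(0.253) = -0.6651
ln β = −½·[z(H)² − z(FA)²] = −0.5 × (1.4285 − 0.4424) = -0.49305

ln β = -0.493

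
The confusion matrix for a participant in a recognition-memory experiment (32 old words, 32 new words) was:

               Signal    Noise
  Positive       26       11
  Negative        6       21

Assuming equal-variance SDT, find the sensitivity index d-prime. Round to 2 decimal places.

d-prime = 1.29

H = 26/32 = 0.8125
FA = 11/32 = 0.3438
z(0.8125) = 0.887, z(0.3438) = -0.402
d' = z(H) − z(FA) = 0.887 − (-0.402) = 1.289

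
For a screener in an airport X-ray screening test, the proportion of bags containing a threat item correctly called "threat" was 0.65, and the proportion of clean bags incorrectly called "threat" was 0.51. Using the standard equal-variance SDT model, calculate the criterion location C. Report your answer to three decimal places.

z(0.65) = 0.3853, z(0.51) = 0.0251
c = −½·[z(H) + z(FA)] = −0.5 × (0.3853 + 0.0251) = -0.2052

C = -0.205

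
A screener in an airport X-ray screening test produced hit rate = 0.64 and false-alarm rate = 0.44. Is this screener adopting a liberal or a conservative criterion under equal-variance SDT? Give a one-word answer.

z(H) = 0.358, z(FA) = -0.151
c = −½·(z(H) + z(FA)) = -0.1035
c < 0 → liberal criterion (biased toward responding “yes”).

liberal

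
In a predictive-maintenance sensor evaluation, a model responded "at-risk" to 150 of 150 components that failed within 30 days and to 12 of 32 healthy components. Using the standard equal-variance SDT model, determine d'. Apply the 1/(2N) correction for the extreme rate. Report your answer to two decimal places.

The hit rate is 150/150 = 1, so apply the 1/(2N) correction: H → 1 − 1/(2·150) = 0.99667.
z(H) = z(0.99667) = 2.713
z(FA) = z(0.37500) = -0.319
d' = 2.713 − (-0.319) = 3.032

d' = 3.03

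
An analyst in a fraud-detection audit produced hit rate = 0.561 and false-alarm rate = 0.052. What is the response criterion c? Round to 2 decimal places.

z(H) = 0.154
z(FA) = -1.626
c = −½·[z(H) + z(FA)] = −0.5 × (0.154 + (-1.626)) = 0.736

c = 0.74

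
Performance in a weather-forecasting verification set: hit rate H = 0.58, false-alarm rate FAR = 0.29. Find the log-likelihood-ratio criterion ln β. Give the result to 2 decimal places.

ln β = 0.13

z(H) = 0.202
z(FA) = -0.553
ln β = −½·[z(H)² − z(FA)²] = −0.5 × (0.041 − 0.306) = 0.1325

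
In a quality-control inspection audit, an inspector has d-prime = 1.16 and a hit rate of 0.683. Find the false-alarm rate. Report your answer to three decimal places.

false-alarm rate = 0.247

z(hit rate) = z(0.683) = 0.4761
z(FA) = z(H) − d' = 0.4761 − 1.16 = -0.6839
false-alarm rate = Φ(-0.6839) = 0.2470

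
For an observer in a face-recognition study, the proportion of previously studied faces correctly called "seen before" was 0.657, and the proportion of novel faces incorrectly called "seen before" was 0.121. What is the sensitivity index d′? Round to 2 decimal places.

d′ = 1.57

z(0.657) = 0.4043, z(0.121) = -1.1700
d' = z(H) − z(FA) = 0.4043 − (-1.1700) = 1.5743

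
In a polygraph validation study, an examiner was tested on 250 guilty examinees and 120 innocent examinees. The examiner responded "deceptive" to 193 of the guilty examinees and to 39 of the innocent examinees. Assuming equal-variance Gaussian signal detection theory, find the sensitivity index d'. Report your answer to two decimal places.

H = 193/250 = 0.7720
FA = 39/120 = 0.3250
z(H) = z(0.7720) = 0.7454
z(FA) = z(0.3250) = -0.4538
d' = z(H) − z(FA) = 0.7454 − (-0.4538) = 1.1992

d' = 1.20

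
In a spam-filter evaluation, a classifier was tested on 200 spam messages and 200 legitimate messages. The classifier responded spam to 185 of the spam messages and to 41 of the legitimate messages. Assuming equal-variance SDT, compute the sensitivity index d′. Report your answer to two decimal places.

d′ = 2.26

H = 185/200 = 0.9250
FA = 41/200 = 0.2050
z(H) = z(0.9250) = 1.4395
z(FA) = z(0.2050) = -0.8239
d' = z(H) − z(FA) = 1.4395 − (-0.8239) = 2.2634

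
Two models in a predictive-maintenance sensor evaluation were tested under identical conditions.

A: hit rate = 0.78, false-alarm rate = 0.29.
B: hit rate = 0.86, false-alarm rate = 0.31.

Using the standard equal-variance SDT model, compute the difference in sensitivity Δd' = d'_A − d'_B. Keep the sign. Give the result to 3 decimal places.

A: z(0.78) = 0.7722, z(0.29) = -0.5534, d' = 1.3256
B: z(0.86) = 1.0803, z(0.31) = -0.4959, d' = 1.5762
Δd' = d'_A − d'_B = 1.3256 − 1.5762 = -0.2506
B has the higher sensitivity.

Δd' = -0.251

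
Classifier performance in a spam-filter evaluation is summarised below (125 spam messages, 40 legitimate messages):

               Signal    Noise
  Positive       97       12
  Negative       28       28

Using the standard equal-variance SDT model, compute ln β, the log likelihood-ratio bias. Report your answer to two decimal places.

H = 97/125 = 0.7760
FA = 12/40 = 0.3000
z(H) = z(0.7760) = 0.759
z(FA) = z(0.3000) = -0.524
ln β = −½·[z(H)² − z(FA)²] = −0.5 × (0.576 − 0.275) = -0.1505

ln β = -0.15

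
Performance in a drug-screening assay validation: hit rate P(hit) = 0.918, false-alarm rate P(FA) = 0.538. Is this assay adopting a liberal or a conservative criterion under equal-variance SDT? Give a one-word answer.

z(H) = 1.392, z(FA) = 0.095
c = −½·(z(H) + z(FA)) = -0.7435
c < 0 → liberal criterion (biased toward responding “yes”).

liberal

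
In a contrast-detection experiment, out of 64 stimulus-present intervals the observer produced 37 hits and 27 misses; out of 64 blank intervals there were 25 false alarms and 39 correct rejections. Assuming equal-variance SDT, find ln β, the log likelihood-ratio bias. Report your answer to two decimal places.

H = 37/64 = 0.5781
FA = 25/64 = 0.3906
Φ⁻¹(0.5781) = 0.197, Φ⁻¹(0.3906) = -0.278
ln β = −½·[z(H)² − z(FA)²] = −0.5 × (0.039 − 0.077) = 0.019

ln β = 0.02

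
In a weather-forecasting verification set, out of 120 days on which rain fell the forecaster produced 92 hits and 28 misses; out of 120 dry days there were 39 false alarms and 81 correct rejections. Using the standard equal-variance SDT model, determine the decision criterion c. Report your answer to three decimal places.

H = 92/120 = 0.7667
FA = 39/120 = 0.3250
z(H) = 0.7280
z(FA) = -0.4538
c = −½·[z(H) + z(FA)] = −0.5 × (0.7280 + (-0.4538)) = -0.1371
c < 0: the forecaster has a liberal response bias.

c = -0.137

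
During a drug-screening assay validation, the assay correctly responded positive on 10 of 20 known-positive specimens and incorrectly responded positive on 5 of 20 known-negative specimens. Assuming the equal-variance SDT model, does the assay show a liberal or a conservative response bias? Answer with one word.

conservative

z(H) = 0.000, z(FA) = -0.674
c = −½·(z(H) + z(FA)) = 0.337
c > 0 → conservative criterion (biased toward responding “no”).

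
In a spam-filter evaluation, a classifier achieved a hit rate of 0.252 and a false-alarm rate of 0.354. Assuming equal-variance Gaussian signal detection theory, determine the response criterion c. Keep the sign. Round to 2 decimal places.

c = 0.52

z(0.252) = -0.668, z(0.354) = -0.375
c = −½·[z(H) + z(FA)] = −0.5 × (-0.668 + (-0.375)) = 0.5215
c > 0: the classifier has a conservative response bias.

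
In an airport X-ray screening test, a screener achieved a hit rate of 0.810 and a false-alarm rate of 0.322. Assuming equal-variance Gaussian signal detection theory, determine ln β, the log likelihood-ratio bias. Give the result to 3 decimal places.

ln β = -0.279

z(0.810) = 0.8779, z(0.322) = -0.4621
ln β = −½·[z(H)² − z(FA)²] = −0.5 × (0.7707 − 0.2135) = -0.2786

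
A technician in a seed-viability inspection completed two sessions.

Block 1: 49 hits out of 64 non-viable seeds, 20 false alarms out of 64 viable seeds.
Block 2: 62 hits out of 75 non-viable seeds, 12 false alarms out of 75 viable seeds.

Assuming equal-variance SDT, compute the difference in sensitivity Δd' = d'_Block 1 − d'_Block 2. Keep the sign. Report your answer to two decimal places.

Block 1: z(0.7656) = 0.724, z(0.3125) = -0.489, d' = 1.213
Block 2: z(0.8267) = 0.941, z(0.1600) = -0.994, d' = 1.935
Δd' = d'_Block 1 − d'_Block 2 = 1.213 − 1.935 = -0.722
Block 2 has the higher sensitivity.

Δd' = -0.72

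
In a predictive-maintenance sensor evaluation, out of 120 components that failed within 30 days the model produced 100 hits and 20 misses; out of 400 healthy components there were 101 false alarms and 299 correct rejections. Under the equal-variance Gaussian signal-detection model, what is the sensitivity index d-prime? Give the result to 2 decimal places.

H = 100/120 = 0.8333
FA = 101/400 = 0.2525
z(H) = 0.9673
z(FA) = -0.6666
d' = z(H) − z(FA) = 0.9673 − (-0.6666) = 1.6339

d-prime = 1.63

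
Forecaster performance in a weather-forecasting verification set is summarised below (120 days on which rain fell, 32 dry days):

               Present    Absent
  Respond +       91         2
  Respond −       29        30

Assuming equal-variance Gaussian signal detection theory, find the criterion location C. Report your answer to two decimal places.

C = 0.42

H = 91/120 = 0.7583
FA = 2/32 = 0.0625
Φ⁻¹(H) = 0.7008
Φ⁻¹(FA) = -1.5341
c = −½·[z(H) + z(FA)] = −0.5 × (0.7008 + (-1.5341)) = 0.41665
c > 0: the forecaster has a conservative response bias.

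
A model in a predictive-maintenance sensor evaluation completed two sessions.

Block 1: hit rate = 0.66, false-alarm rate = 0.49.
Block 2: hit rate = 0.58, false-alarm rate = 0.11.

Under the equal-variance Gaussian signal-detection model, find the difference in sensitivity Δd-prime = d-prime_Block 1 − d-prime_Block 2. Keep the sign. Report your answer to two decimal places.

Δd-prime = -0.99

Block 1: z(0.66) = 0.412, z(0.49) = -0.025, d' = 0.437
Block 2: z(0.58) = 0.202, z(0.11) = -1.227, d' = 1.429
Δd' = d'_Block 1 − d'_Block 2 = 0.437 − 1.429 = -0.992
Block 2 has the higher sensitivity.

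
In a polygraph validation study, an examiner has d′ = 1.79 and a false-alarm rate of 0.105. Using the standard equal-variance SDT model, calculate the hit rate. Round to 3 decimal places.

z(false-alarm rate) = z(0.105) = -1.2536
z(H) = z(FA) + d' = -1.2536 + 1.79 = 0.5364
hit rate = Φ(0.5364) = 0.7042

hit rate = 0.704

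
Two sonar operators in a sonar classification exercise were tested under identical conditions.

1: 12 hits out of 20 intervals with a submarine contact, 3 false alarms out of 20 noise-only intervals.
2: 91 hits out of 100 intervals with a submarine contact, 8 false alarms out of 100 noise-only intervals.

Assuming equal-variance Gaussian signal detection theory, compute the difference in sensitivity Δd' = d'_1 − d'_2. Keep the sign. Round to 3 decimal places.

1: z(0.6000) = 0.2533, z(0.1500) = -1.0364, d' = 1.2897
2: z(0.9100) = 1.3408, z(0.0800) = -1.4051, d' = 2.7459
Δd' = d'_1 − d'_2 = 1.2897 − 2.7459 = -1.4562
2 has the higher sensitivity.

Δd' = -1.456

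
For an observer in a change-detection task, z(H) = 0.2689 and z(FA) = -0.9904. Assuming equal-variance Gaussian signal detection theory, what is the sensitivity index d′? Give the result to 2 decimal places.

d′ = 1.26

d' = z(H) − z(FA) = 0.2689 − (-0.9904) = 1.2593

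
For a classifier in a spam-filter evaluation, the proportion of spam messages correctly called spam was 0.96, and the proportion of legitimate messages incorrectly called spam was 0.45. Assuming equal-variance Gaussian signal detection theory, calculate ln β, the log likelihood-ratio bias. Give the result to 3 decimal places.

z(H) = z(0.96) = 1.7507
z(FA) = z(0.45) = -0.1257
ln β = −½·[z(H)² − z(FA)²] = −0.5 × (3.0650 − 0.0158) = -1.5246

ln β = -1.525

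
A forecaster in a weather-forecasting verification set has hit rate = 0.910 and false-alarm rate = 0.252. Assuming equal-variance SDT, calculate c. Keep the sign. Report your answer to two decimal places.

Φ⁻¹(H) = 1.3408
Φ⁻¹(FA) = -0.6682
c = −½·[z(H) + z(FA)] = −0.5 × (1.3408 + (-0.6682)) = -0.3363

c = -0.34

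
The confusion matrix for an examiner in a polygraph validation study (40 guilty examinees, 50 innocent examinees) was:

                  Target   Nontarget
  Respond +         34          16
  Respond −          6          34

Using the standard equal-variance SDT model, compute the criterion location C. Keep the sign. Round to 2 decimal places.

H = 34/40 = 0.8500
FA = 16/50 = 0.3200
z(H) = z(0.8500) = 1.0364
z(FA) = z(0.3200) = -0.4677
c = −½·[z(H) + z(FA)] = −0.5 × (1.0364 + (-0.4677)) = -0.28435

C = -0.28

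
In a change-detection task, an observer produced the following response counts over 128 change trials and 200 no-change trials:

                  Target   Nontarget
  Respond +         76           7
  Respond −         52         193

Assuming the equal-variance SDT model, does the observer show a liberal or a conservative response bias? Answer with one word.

conservative

z(H) = 0.237, z(FA) = -1.812
c = −½·(z(H) + z(FA)) = 0.7875
c > 0 → conservative criterion (biased toward responding “no”).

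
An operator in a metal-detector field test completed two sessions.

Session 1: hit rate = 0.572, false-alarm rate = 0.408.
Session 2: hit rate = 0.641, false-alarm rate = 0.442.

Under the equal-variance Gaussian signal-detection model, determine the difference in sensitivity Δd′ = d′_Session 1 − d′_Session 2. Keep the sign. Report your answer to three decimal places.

Session 1: z(0.572) = 0.1815, z(0.408) = -0.2327, d' = 0.4142
Session 2: z(0.641) = 0.3611, z(0.442) = -0.1459, d' = 0.5070
Δd' = d'_Session 1 − d'_Session 2 = 0.4142 − 0.5070 = -0.0928
Session 2 has the higher sensitivity.

Δd′ = -0.093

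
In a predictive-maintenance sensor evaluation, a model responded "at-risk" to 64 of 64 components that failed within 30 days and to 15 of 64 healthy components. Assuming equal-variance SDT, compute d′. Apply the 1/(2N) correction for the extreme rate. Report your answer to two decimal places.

d′ = 3.14

The hit rate is 64/64 = 1, so apply the 1/(2N) correction: H → 1 − 1/(2·64) = 0.99219.
z(H) = z(0.99219) = 2.418
z(FA) = z(0.23438) = -0.724
d' = 2.418 − (-0.724) = 3.142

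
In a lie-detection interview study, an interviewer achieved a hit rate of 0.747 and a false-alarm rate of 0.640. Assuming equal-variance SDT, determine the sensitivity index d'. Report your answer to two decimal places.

z(H) = 0.665
z(FA) = 0.358
d' = z(H) − z(FA) = 0.665 − 0.358 = 0.307

d' = 0.31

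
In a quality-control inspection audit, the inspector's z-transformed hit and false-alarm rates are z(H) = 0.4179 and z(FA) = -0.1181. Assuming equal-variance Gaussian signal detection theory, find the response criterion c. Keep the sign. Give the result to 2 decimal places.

c = −½·[z(H) + z(FA)] = −½·(0.4179 + (-0.1181)) = -0.1499
c < 0: the inspector has a liberal response bias.

c = -0.15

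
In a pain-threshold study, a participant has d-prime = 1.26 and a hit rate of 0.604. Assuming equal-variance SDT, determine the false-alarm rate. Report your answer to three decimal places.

false-alarm rate = 0.160

z(hit rate) = z(0.604) = 0.2637
z(FA) = z(H) − d' = 0.2637 − 1.26 = -0.9963
false-alarm rate = Φ(-0.9963) = 0.1596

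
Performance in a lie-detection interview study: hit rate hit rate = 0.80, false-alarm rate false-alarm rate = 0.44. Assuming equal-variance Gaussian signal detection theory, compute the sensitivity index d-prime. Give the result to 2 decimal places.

d-prime = 0.99

Φ⁻¹(H) = Φ⁻¹(0.80) = 0.8416
Φ⁻¹(FA) = Φ⁻¹(0.44) = -0.1510
d' = z(H) − z(FA) = 0.8416 − (-0.1510) = 0.9926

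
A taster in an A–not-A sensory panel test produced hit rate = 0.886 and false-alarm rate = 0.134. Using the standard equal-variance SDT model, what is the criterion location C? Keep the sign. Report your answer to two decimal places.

C = -0.05

z(H) = 1.206
z(FA) = -1.108
c = −½·[z(H) + z(FA)] = −0.5 × (1.206 + (-1.108)) = -0.049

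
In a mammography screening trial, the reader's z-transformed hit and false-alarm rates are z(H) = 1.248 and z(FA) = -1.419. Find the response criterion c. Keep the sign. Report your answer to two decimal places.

c = 0.09

c = −½·[z(H) + z(FA)] = −½·(1.248 + (-1.419)) = 0.0855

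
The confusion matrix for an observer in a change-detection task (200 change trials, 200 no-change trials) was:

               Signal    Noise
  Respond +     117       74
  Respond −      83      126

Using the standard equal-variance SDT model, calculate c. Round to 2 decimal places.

c = 0.06

H = 117/200 = 0.5850
FA = 74/200 = 0.3700
z(H) = 0.215
z(FA) = -0.332
c = −½·[z(H) + z(FA)] = −0.5 × (0.215 + (-0.332)) = 0.0585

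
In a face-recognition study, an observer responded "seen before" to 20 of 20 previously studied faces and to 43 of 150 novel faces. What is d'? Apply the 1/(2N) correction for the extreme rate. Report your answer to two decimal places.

d' = 2.52

The hit rate is 20/20 = 1, so apply the 1/(2N) correction: H → 1 − 1/(2·20) = 0.97500.
z(H) = z(0.97500) = 1.960
z(FA) = z(0.28667) = -0.563
d' = 1.960 − (-0.563) = 2.523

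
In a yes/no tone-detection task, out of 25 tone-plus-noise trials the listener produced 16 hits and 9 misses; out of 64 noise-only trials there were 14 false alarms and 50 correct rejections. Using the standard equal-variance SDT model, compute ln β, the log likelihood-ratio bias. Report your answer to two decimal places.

ln β = 0.24

H = 16/25 = 0.6400
FA = 14/64 = 0.2188
Φ⁻¹(H) = Φ⁻¹(0.6400) = 0.358
Φ⁻¹(FA) = Φ⁻¹(0.2188) = -0.776
ln β = −½·[z(H)² − z(FA)²] = −0.5 × (0.128 − 0.602) = 0.237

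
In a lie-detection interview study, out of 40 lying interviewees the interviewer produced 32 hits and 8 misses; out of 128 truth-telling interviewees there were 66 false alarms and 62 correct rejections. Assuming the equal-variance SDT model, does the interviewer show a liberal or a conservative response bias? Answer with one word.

z(H) = 0.842, z(FA) = 0.039
c = −½·(z(H) + z(FA)) = -0.4405
c < 0 → liberal criterion (biased toward responding “yes”).

liberal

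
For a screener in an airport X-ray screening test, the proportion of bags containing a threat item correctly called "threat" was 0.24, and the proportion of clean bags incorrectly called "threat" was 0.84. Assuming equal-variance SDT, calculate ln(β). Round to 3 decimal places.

Φ⁻¹(H) = Φ⁻¹(0.24) = -0.7063
Φ⁻¹(FA) = Φ⁻¹(0.84) = 0.9945
ln β = −½·[z(H)² − z(FA)²] = −0.5 × (0.4989 − 0.9890) = 0.24505

ln β = 0.245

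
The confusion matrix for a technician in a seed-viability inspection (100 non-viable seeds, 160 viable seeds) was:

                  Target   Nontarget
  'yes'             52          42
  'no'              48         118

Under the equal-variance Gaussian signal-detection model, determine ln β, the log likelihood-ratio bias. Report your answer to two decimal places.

H = 52/100 = 0.5200
FA = 42/160 = 0.2625
z(0.5200) = 0.050, z(0.2625) = -0.636
ln β = −½·[z(H)² − z(FA)²] = −0.5 × (0.003 − 0.404) = 0.2005

ln β = 0.20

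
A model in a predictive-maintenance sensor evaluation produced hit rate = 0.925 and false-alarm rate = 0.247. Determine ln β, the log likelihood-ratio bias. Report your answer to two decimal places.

ln β = -0.80

Φ⁻¹(H) = 1.440
Φ⁻¹(FA) = -0.684
ln β = −½·[z(H)² − z(FA)²] = −0.5 × (2.074 − 0.468) = -0.803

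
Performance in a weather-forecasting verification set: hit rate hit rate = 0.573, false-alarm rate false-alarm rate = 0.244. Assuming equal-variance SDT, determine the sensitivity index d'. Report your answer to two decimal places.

z(H) = 0.1840
z(FA) = -0.6935
d' = z(H) − z(FA) = 0.1840 − (-0.6935) = 0.8775

d' = 0.88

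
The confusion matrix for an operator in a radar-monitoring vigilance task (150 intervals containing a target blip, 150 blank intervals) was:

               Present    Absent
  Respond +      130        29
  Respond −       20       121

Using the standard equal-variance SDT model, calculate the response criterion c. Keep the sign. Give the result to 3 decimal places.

c = -0.123

H = 130/150 = 0.8667
FA = 29/150 = 0.1933
z(H) = 1.1109
z(FA) = -0.8658
c = −½·[z(H) + z(FA)] = −0.5 × (1.1109 + (-0.8658)) = -0.12255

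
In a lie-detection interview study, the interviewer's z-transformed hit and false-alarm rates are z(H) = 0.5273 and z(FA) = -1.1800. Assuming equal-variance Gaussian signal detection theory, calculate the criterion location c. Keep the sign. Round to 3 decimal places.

c = −½·[z(H) + z(FA)] = −½·(0.5273 + (-1.1800)) = 0.32635

c = 0.326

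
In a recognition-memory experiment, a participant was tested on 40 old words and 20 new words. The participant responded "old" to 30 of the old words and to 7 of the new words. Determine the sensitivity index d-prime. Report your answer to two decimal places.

H = 30/40 = 0.7500
FA = 7/20 = 0.3500
Φ⁻¹(H) = Φ⁻¹(0.7500) = 0.674
Φ⁻¹(FA) = Φ⁻¹(0.3500) = -0.385
d' = z(H) − z(FA) = 0.674 − (-0.385) = 1.059

d-prime = 1.06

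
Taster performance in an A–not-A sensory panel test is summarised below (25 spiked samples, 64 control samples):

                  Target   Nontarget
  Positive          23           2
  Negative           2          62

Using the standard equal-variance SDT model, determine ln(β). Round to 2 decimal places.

H = 23/25 = 0.9200
FA = 2/64 = 0.0312
z(H) = z(0.9200) = 1.405
z(FA) = z(0.0312) = -1.863
ln β = −½·[z(H)² − z(FA)²] = −0.5 × (1.974 − 3.471) = 0.7485

ln β = 0.75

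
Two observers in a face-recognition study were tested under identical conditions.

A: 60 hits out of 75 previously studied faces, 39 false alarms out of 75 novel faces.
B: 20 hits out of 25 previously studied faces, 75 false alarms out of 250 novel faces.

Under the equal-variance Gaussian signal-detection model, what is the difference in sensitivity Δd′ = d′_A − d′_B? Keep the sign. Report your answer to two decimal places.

Δd′ = -0.57

A: z(0.8000) = 0.842, z(0.5200) = 0.050, d' = 0.792
B: z(0.8000) = 0.842, z(0.3000) = -0.524, d' = 1.366
Δd' = d'_A − d'_B = 0.792 − 1.366 = -0.574
B has the higher sensitivity.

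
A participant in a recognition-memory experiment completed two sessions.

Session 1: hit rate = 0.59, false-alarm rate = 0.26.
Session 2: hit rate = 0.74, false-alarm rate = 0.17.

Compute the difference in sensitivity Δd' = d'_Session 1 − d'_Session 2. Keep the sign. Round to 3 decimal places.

Δd' = -0.727

Session 1: z(0.59) = 0.2275, z(0.26) = -0.6433, d' = 0.8708
Session 2: z(0.74) = 0.6433, z(0.17) = -0.9542, d' = 1.5975
Δd' = d'_Session 1 − d'_Session 2 = 0.8708 − 1.5975 = -0.7267
Session 2 has the higher sensitivity.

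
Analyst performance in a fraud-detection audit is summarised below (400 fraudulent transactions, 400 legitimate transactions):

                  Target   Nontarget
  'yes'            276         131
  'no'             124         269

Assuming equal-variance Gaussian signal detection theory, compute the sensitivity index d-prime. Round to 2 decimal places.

d-prime = 0.94

H = 276/400 = 0.6900
FA = 131/400 = 0.3275
z(0.6900) = 0.4959, z(0.3275) = -0.4468
d' = z(H) − z(FA) = 0.4959 − (-0.4468) = 0.9427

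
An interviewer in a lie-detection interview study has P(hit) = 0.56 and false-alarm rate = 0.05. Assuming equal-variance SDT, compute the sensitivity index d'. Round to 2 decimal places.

d' = 1.80

z(0.56) = 0.151, z(0.05) = -1.645
d' = z(H) − z(FA) = 0.151 − (-1.645) = 1.796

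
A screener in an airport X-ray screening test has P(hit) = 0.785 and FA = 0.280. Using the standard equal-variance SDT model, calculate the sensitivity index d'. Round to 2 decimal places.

d' = 1.37

z(H) = z(0.785) = 0.789
z(FA) = z(0.280) = -0.583
d' = z(H) − z(FA) = 0.789 − (-0.583) = 1.372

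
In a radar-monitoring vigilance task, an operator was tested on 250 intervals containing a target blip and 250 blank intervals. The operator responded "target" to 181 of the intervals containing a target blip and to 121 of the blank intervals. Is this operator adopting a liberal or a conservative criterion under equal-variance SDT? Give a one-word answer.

z(H) = 0.595, z(FA) = -0.040
c = −½·(z(H) + z(FA)) = -0.2775
c < 0 → liberal criterion (biased toward responding “yes”).

liberal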